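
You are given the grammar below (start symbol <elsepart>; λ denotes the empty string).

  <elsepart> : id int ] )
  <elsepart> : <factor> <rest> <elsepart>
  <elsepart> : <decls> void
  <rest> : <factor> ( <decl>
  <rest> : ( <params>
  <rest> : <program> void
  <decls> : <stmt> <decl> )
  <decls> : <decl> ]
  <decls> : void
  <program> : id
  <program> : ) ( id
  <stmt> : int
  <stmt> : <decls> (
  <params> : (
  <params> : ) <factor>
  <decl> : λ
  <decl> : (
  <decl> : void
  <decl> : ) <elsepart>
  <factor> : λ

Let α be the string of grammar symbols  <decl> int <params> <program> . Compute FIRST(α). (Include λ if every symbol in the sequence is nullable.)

{ (, ), int, void }

Add FIRST(<decl>)\{λ} = { (, ), void }; <decl> is nullable, continue.
int is a terminal; add {int} and stop.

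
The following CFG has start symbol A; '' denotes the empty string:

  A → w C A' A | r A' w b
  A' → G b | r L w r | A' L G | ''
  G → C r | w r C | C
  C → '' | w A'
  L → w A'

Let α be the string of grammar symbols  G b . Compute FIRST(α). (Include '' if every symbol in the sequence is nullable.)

Add FIRST(G)\{''} = { r, w }; G is nullable, continue.
b is a terminal; add {b} and stop.

{ b, r, w }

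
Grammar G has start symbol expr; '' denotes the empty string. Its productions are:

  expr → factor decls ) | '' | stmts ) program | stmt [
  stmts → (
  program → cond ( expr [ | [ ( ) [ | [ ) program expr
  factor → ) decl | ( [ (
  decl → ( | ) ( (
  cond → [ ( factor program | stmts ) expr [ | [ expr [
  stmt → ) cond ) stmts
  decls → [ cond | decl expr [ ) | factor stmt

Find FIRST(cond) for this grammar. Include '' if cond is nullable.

{ (, [ }

cond → [ ( factor program contributes {[}.
From cond → stmts ) expr [: add FIRST(stmts) = { ( }.
cond → [ expr [ contributes {[}.
Union: FIRST(cond) = { (, [ }.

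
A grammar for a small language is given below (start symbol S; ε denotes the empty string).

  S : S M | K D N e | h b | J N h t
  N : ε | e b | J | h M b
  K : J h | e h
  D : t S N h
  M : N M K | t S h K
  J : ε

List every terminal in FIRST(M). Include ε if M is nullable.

{ e, h, t }

From M : N M K: N nullable, take FIRST(N) ∪ FIRST(M) = { e, h, t }.
M : t S h K contributes {t}.
Union: FIRST(M) = { e, h, t }.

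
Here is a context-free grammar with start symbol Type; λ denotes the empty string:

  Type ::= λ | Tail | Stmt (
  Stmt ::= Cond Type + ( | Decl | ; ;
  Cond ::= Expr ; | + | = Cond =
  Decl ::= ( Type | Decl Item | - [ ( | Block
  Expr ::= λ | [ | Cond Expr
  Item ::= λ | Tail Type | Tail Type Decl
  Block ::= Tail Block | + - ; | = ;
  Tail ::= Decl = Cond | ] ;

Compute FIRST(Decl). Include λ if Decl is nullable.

Decl ::= ( Type contributes {(}.
From Decl ::= Decl Item: add FIRST(Decl) = { (, +, -, =, ] }.
Decl ::= - [ ( contributes {-}.
From Decl ::= Block: add FIRST(Block) = { (, +, -, =, ] }.
Union: FIRST(Decl) = { (, +, -, =, ] }.

{ (, +, -, =, ] }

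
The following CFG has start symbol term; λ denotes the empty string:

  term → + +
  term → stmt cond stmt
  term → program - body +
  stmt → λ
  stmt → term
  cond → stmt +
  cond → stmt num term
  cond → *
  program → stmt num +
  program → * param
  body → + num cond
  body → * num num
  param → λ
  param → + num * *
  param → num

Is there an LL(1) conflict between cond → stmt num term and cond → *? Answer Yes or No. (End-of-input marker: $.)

FIRST(stmt num term) = { *, +, num } and FIRST(*) = { * }.
Both contain *, so the two alternatives are not disjoint — LL(1) conflict.

Yes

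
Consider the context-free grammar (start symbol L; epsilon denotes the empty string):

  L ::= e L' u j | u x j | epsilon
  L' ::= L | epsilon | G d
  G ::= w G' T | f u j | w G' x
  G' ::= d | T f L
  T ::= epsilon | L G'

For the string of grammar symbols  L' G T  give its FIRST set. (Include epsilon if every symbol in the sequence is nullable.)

{ e, f, u, w }

Add FIRST(L')\{epsilon} = { e, f, u, w }; L' is nullable, continue.
Add FIRST(G) = { f, w }; G is not nullable, stop.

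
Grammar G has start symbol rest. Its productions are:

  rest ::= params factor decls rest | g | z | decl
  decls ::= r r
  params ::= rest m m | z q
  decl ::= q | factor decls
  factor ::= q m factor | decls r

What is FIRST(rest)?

{ g, q, r, z }

From rest ::= params factor decls rest: add FIRST(params) = { g, q, r, z }.
rest ::= g contributes {g}.
rest ::= z contributes {z}.
From rest ::= decl: add FIRST(decl) = { q, r }.
Union: FIRST(rest) = { g, q, r, z }.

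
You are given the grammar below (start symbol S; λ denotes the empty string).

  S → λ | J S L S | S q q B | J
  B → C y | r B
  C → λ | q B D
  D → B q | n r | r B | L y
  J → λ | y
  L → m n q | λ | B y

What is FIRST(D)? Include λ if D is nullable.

From D → B q: add FIRST(B) = { q, r, y }.
D → n r contributes {n}.
D → r B contributes {r}.
From D → L y: L nullable, take FIRST(L) ∪ {y} = { m, q, r, y }.
Union: FIRST(D) = { m, n, q, r, y }.

{ m, n, q, r, y }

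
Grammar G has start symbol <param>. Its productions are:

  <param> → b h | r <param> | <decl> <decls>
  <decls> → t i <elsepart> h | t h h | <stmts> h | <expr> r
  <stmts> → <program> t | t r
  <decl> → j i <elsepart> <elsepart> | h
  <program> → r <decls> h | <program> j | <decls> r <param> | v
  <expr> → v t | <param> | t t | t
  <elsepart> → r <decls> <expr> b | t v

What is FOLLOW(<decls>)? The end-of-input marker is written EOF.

In <param> → <decl> <decls>: <decls> is at the end, add FOLLOW(<param>) = { EOF, b, j, r, t }.
In <program> → r <decls> h: add FIRST(h) = { h }.
In <program> → <decls> r <param>: add FIRST(r <param>) = { r }.
In <elsepart> → r <decls> <expr> b: add FIRST(<expr> b) = { b, h, j, r, t, v }.
Union: FOLLOW(<decls>) = { EOF, b, h, j, r, t, v }.

{ EOF, b, h, j, r, t, v }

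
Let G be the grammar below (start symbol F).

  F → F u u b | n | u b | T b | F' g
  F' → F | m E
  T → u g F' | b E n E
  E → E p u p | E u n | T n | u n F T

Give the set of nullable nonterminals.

No nonterminal has an empty production or an RHS whose symbols are all nullable.

{ } (none)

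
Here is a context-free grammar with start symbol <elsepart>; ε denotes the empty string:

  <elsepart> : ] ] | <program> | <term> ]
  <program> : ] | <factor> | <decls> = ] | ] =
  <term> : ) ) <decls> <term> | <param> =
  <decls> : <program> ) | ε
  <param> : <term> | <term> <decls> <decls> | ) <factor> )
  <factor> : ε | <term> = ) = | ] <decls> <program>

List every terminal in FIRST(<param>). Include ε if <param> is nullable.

From <param> : <term>: add FIRST(<term>) = { ) }.
From <param> : <term> <decls> <decls>: add FIRST(<term>) = { ) }.
<param> : ) <factor> ) contributes {)}.
Union: FIRST(<param>) = { ) }.

{ ) }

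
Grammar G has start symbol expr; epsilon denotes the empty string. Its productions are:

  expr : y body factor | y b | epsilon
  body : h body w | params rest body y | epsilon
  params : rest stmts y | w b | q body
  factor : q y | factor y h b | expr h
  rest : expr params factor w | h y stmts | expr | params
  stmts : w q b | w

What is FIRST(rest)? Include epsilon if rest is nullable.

{ h, q, w, y, epsilon }

From rest : expr params factor w: expr nullable, take FIRST(expr) ∪ FIRST(params) = { h, q, w, y }.
rest : h y stmts contributes {h}.
From rest : expr: add FIRST(expr) = { y, epsilon } (including epsilon since expr is nullable).
From rest : params: add FIRST(params) = { h, q, w, y }.
Union: FIRST(rest) = { h, q, w, y, epsilon }.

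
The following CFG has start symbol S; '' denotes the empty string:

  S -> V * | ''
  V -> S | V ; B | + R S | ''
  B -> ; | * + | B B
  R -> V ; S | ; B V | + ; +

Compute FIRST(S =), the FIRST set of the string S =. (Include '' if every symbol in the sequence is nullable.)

{ *, +, ;, = }

Add FIRST(S)\{''} = { *, +, ; }; S is nullable, continue.
= is a terminal; add {=} and stop.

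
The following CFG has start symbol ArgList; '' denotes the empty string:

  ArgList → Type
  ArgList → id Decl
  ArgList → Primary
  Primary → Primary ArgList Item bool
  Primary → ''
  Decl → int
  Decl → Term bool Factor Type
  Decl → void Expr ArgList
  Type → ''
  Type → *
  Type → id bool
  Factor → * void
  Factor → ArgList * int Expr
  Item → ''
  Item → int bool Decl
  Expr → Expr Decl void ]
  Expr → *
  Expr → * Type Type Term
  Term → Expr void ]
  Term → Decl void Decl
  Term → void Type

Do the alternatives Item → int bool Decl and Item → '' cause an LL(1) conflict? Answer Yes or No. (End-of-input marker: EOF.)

No

FIRST(int bool Decl) = { int } and FIRST('') = { '' }.
The second is nullable but FOLLOW(Item) = { bool } is disjoint from FIRST of the first.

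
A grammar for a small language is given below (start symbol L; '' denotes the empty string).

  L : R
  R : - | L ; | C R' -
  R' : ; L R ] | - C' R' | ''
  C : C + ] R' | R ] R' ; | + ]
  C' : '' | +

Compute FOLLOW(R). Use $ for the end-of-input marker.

{ $, +, -, ;, ] }

In L : R: R is at the end, add FOLLOW(L) = { $, +, -, ; }.
In R' : ; L R ]: add FIRST(]) = { ] }.
In C : R ] R' ;: add FIRST(] R' ;) = { ] }.
Union: FOLLOW(R) = { $, +, -, ;, ] }.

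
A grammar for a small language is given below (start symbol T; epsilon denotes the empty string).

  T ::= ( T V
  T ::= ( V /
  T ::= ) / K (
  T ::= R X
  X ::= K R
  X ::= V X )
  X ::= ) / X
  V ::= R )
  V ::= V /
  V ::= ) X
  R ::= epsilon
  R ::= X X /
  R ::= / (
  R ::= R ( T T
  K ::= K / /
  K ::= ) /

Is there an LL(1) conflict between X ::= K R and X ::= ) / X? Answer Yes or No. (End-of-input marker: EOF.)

Yes

FIRST(K R) = { ) } and FIRST() / X) = { ) }.
Both contain ), so the two alternatives are not disjoint — LL(1) conflict.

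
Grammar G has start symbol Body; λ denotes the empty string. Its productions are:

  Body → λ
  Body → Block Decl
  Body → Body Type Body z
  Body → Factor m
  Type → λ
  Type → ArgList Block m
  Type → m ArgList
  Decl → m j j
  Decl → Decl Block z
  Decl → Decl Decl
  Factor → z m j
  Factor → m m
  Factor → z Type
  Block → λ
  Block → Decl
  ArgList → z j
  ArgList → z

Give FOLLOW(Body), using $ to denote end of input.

{ $, m, z }

Body is the start symbol, so $ ∈ FOLLOW(Body).
In Body → Body Type Body z: add FIRST(Type Body z) = { m, z }.
In Body → Body Type Body z: add FIRST(z) = { z }.
Union: FOLLOW(Body) = { $, m, z }.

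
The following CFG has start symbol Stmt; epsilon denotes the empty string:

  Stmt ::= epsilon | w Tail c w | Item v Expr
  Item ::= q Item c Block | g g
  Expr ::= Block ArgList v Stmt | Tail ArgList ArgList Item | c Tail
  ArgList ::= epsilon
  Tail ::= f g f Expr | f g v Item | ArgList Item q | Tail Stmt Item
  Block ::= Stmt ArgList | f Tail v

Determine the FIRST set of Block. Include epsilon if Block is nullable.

From Block ::= Stmt ArgList: Stmt, ArgList nullable, take FIRST(Stmt) ∪ FIRST(ArgList) = { g, q, w }; also epsilon since the whole RHS is nullable.
Block ::= f Tail v contributes {f}.
Union: FIRST(Block) = { f, g, q, w, epsilon }.

{ f, g, q, w, epsilon }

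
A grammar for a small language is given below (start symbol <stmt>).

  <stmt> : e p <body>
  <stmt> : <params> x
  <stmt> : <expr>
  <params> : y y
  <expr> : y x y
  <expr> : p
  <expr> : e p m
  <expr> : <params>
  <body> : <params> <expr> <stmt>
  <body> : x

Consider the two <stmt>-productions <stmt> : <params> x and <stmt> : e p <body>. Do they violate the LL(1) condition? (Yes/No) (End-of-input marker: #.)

No

FIRST(<params> x) = { y } and FIRST(e p <body>) = { e }.
The FIRST sets are disjoint and neither alternative is nullable — no conflict.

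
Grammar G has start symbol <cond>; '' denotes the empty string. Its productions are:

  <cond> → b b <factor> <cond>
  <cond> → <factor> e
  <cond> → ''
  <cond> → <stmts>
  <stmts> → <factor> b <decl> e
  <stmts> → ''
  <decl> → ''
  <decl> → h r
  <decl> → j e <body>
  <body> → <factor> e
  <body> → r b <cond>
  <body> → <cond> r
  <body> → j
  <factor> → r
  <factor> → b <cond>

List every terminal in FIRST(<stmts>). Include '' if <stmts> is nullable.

{ b, r, '' }

From <stmts> → <factor> b <decl> e: add FIRST(<factor>) = { b, r }.
<stmts> → '' contributes ''.
Union: FIRST(<stmts>) = { b, r, '' }.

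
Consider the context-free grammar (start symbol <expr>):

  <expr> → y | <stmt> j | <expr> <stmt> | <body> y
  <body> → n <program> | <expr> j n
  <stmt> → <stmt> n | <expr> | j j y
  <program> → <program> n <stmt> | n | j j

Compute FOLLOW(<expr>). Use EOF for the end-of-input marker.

<expr> is the start symbol, so EOF ∈ FOLLOW(<expr>).
In <expr> → <expr> <stmt>: add FIRST(<stmt>) = { j, n, y }.
In <body> → <expr> j n: add FIRST(j n) = { j }.
In <stmt> → <expr>: <expr> is at the end, add FOLLOW(<stmt>) = { EOF, j, n, y }.
Union: FOLLOW(<expr>) = { EOF, j, n, y }.

{ EOF, j, n, y }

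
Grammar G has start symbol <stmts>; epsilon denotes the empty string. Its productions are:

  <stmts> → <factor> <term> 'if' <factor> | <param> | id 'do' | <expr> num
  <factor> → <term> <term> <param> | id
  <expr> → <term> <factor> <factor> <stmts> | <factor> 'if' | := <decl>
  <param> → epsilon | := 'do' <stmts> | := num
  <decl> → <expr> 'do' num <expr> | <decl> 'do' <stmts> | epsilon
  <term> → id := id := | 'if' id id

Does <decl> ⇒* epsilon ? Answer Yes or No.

Yes

<decl> has an epsilon-production, so <decl> ⇒ epsilon.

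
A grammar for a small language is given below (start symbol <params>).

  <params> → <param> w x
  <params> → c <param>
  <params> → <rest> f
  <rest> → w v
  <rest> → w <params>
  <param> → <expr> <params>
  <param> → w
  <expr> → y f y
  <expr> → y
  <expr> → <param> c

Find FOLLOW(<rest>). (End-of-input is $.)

In <params> → <rest> f: add FIRST(f) = { f }.
Union: FOLLOW(<rest>) = { f }.

{ f }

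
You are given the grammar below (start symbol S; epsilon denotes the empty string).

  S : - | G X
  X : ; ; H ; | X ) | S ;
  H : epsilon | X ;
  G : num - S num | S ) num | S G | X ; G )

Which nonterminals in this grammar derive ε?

{ H }

Directly nullable (have an epsilon-production): H.
No other nonterminal has a production whose RHS symbols are all nullable.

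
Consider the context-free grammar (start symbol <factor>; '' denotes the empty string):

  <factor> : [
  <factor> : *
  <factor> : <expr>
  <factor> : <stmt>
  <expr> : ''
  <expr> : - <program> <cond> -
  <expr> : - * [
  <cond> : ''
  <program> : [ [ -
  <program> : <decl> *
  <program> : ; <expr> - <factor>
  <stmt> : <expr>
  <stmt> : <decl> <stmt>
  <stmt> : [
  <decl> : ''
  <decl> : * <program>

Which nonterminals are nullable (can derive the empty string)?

{ <cond>, <decl>, <expr>, <factor>, <stmt> }

Directly nullable (have an ''-production): <expr>, <cond>, <decl>.
<stmt> : <expr> with every symbol nullable, so <stmt> is nullable.
<factor> : <expr> with every symbol nullable, so <factor> is nullable.
No other nonterminal has a production whose RHS symbols are all nullable.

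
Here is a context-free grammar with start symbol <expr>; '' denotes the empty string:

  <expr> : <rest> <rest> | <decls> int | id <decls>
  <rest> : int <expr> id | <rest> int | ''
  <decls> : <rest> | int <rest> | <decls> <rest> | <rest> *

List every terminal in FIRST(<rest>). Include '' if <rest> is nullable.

{ int, '' }

<rest> : int <expr> id contributes {int}.
From <rest> : <rest> int: <rest> nullable, take FIRST(<rest>) ∪ {int} = { int }.
<rest> : '' contributes ''.
Union: FIRST(<rest>) = { int, '' }.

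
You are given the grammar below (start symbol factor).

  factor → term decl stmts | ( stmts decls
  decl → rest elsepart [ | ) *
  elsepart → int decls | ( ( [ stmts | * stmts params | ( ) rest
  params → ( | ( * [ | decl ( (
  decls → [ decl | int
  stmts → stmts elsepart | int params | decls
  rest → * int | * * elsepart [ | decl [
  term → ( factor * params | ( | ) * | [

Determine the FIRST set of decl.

From decl → rest elsepart [: add FIRST(rest) = { ), * }.
decl → ) * contributes {)}.
Union: FIRST(decl) = { ), * }.

{ ), * }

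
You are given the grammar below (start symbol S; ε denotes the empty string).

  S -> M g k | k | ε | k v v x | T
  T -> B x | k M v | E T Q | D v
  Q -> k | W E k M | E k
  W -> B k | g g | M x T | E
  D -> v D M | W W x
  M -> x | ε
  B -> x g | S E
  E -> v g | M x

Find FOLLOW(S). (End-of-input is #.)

{ #, v, x }

S is the start symbol, so # ∈ FOLLOW(S).
In B -> S E: add FIRST(E) = { v, x }.
Union: FOLLOW(S) = { #, v, x }.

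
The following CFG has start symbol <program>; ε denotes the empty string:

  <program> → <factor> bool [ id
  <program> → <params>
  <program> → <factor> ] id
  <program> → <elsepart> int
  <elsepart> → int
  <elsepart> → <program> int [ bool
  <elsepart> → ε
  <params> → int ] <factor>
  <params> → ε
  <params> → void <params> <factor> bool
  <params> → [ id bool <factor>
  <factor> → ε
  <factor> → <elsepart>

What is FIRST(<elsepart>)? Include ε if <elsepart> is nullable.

<elsepart> → int contributes {int}.
From <elsepart> → <program> int [ bool: <program> nullable, take FIRST(<program>) ∪ {int} = { [, ], bool, int, void }.
<elsepart> → ε contributes ε.
Union: FIRST(<elsepart>) = { [, ], bool, int, void, ε }.

{ [, ], bool, int, void, ε }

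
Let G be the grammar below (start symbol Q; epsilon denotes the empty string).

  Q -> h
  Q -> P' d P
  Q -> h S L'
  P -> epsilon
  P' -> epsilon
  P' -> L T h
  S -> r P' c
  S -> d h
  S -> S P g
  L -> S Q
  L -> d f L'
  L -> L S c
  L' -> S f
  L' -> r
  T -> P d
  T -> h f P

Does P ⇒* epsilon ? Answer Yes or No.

P has an epsilon-production, so P ⇒ epsilon.

Yes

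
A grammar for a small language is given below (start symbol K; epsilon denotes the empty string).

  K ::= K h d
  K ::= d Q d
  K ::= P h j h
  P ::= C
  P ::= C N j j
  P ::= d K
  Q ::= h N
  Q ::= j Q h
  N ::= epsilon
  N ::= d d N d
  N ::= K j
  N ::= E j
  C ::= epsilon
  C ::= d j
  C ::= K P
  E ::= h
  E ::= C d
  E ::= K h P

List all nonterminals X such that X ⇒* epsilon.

{ C, N, P }

Directly nullable (have an epsilon-production): N, C.
P ::= C with every symbol nullable, so P is nullable.
No other nonterminal has a production whose RHS symbols are all nullable.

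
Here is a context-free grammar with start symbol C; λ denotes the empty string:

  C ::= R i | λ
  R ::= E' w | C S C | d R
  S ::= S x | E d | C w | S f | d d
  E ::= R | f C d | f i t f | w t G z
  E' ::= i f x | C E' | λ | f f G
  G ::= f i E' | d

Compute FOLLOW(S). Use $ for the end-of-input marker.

In R ::= C S C: add FIRST(C)\{λ} = { d, f, i, w }.
  Since C is nullable, also add FOLLOW(R) = { d, i }.
In S ::= S x: add FIRST(x) = { x }.
In S ::= S f: add FIRST(f) = { f }.
Union: FOLLOW(S) = { d, f, i, w, x }.

{ d, f, i, w, x }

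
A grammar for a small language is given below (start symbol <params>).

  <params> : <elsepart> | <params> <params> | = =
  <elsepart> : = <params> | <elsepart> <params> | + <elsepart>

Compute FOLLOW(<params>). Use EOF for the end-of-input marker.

<params> is the start symbol, so EOF ∈ FOLLOW(<params>).
In <params> : <params> <params>: add FIRST(<params>) = { +, = }.
In <params> : <params> <params>: <params> is at the end, add FOLLOW(<params>) = { EOF, +, = }.
In <elsepart> : = <params>: <params> is at the end, add FOLLOW(<elsepart>) = { EOF, +, = }.
In <elsepart> : <elsepart> <params>: <params> is at the end, add FOLLOW(<elsepart>) = { EOF, +, = }.
Union: FOLLOW(<params>) = { EOF, +, = }.

{ EOF, +, = }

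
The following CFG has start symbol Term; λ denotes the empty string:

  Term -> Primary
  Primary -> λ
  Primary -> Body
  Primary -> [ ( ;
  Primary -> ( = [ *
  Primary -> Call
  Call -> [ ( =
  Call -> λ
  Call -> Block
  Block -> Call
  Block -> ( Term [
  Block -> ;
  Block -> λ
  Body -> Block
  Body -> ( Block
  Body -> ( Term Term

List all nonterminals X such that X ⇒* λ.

Directly nullable (have an λ-production): Primary, Call, Block.
Term -> Primary with every symbol nullable, so Term is nullable.
Body -> Block with every symbol nullable, so Body is nullable.

{ Block, Body, Call, Primary, Term }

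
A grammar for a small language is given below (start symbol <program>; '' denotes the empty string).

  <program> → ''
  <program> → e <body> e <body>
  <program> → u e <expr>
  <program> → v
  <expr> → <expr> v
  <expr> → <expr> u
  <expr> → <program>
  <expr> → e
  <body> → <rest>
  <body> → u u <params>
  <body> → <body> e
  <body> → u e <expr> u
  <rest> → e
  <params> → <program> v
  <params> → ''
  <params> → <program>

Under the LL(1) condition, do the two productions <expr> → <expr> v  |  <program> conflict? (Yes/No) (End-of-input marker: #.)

Yes

FIRST(<expr> v) = { e, u, v } and FIRST(<program>) = { e, u, v, '' }.
Both contain e, so the two alternatives are not disjoint — LL(1) conflict.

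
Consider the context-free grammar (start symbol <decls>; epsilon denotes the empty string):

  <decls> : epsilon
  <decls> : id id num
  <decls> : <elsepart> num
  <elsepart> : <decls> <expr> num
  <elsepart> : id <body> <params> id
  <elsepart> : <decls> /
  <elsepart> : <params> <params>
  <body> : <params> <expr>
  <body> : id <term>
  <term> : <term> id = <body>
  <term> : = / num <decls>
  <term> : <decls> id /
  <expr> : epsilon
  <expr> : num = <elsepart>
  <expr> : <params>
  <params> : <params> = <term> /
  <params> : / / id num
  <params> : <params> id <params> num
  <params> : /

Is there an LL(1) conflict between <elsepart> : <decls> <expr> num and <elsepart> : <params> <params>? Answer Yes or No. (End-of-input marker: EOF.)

FIRST(<decls> <expr> num) = { /, id, num } and FIRST(<params> <params>) = { / }.
Both contain /, so the two alternatives are not disjoint — LL(1) conflict.

Yes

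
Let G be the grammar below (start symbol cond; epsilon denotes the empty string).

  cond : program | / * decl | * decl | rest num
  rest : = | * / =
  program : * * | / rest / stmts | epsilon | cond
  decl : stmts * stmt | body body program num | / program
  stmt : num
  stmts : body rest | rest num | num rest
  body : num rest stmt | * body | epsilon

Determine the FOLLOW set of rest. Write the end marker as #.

{ #, *, /, num }

In cond : rest num: add FIRST(num) = { num }.
In program : / rest / stmts: add FIRST(/ stmts) = { / }.
In stmts : body rest: rest is at the end, add FOLLOW(stmts) = { #, *, num }.
In stmts : rest num: add FIRST(num) = { num }.
In stmts : num rest: rest is at the end, add FOLLOW(stmts) = { #, *, num }.
In body : num rest stmt: add FIRST(stmt) = { num }.
Union: FOLLOW(rest) = { #, *, /, num }.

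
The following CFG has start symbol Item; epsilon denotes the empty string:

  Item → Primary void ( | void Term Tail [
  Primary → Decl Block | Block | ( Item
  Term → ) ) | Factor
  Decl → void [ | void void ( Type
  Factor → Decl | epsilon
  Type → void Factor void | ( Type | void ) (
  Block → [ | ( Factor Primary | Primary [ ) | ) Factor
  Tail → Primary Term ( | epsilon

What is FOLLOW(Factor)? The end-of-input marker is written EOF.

{ (, ), [, void }

In Term → Factor: Factor is at the end, add FOLLOW(Term) = { (, ), [, void }.
In Type → void Factor void: add FIRST(void) = { void }.
In Block → ( Factor Primary: add FIRST(Primary) = { (, ), [, void }.
In Block → ) Factor: Factor is at the end, add FOLLOW(Block) = { (, ), [, void }.
Union: FOLLOW(Factor) = { (, ), [, void }.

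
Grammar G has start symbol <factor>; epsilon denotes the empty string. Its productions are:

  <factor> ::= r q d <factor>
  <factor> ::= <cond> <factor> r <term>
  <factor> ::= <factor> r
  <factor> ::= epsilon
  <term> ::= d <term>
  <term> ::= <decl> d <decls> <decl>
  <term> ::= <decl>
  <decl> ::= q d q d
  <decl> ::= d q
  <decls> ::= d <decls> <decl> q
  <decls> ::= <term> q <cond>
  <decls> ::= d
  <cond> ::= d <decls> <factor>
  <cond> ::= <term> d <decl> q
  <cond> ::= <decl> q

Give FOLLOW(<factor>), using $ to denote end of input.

<factor> is the start symbol, so $ ∈ FOLLOW(<factor>).
In <factor> ::= r q d <factor>: <factor> is at the end, add FOLLOW(<factor>) = { $, d, q, r }.
In <factor> ::= <cond> <factor> r <term>: add FIRST(r <term>) = { r }.
In <factor> ::= <factor> r: add FIRST(r) = { r }.
In <cond> ::= d <decls> <factor>: <factor> is at the end, add FOLLOW(<cond>) = { d, q, r }.
Union: FOLLOW(<factor>) = { $, d, q, r }.

{ $, d, q, r }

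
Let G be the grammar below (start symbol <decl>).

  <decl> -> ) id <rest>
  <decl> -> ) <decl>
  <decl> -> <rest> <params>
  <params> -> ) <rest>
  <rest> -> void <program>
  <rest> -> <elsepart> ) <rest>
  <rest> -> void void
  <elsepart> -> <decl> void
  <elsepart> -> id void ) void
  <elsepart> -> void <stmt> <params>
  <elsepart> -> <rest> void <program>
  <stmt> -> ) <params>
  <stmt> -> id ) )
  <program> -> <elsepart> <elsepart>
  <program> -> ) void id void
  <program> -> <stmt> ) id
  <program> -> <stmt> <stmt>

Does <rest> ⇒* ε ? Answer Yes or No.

No nonterminal in this grammar is nullable.
No production of <rest> has an RHS whose symbols are all nullable, so <rest> is not nullable.

No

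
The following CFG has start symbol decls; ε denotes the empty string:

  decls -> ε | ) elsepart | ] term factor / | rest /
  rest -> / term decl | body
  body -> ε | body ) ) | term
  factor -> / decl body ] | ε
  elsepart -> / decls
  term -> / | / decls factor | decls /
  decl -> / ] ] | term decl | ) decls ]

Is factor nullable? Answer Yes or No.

factor has an ε-production, so factor ⇒ ε.

Yes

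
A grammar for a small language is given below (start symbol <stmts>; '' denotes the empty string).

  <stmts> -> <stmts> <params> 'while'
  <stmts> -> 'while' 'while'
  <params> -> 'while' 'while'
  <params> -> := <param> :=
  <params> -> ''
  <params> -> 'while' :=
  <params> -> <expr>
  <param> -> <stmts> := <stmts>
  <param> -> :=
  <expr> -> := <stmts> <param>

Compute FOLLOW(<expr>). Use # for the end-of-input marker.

{ 'while' }

In <params> -> <expr>: <expr> is at the end, add FOLLOW(<params>) = { 'while' }.
Union: FOLLOW(<expr>) = { 'while' }.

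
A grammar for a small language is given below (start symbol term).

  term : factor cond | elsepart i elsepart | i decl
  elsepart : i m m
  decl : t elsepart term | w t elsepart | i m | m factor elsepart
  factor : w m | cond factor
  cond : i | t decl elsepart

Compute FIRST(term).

From term : factor cond: add FIRST(factor) = { i, t, w }.
From term : elsepart i elsepart: add FIRST(elsepart) = { i }.
term : i decl contributes {i}.
Union: FIRST(term) = { i, t, w }.

{ i, t, w }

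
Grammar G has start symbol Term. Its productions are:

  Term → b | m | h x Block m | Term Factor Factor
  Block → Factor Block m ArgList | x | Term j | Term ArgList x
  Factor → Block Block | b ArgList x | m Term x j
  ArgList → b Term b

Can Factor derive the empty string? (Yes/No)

No nonterminal in this grammar is nullable.
No production of Factor has an RHS whose symbols are all nullable, so Factor is not nullable.

No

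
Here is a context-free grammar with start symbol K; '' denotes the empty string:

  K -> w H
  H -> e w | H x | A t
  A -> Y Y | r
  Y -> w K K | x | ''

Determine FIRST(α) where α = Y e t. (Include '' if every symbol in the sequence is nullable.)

{ e, w, x }

Add FIRST(Y)\{''} = { w, x }; Y is nullable, continue.
e is a terminal; add {e} and stop.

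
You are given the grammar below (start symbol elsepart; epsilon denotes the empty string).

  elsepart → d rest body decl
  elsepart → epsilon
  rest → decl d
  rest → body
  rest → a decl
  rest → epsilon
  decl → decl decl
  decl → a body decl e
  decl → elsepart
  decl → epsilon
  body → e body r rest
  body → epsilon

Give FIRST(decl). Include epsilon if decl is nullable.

{ a, d, epsilon }

From decl → decl decl: decl, decl nullable, take FIRST(decl) ∪ FIRST(decl) = { a, d }; also epsilon since the whole RHS is nullable.
decl → a body decl e contributes {a}.
From decl → elsepart: add FIRST(elsepart) = { d, epsilon } (including epsilon since elsepart is nullable).
decl → epsilon contributes epsilon.
Union: FIRST(decl) = { a, d, epsilon }.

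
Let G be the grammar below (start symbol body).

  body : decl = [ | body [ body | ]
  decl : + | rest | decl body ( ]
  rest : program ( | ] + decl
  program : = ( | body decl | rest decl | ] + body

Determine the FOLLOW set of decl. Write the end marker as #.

{ (, +, =, ] }

In body : decl = [: add FIRST(= [) = { = }.
In decl : decl body ( ]: add FIRST(body ( ]) = { +, =, ] }.
In rest : ] + decl: decl is at the end, add FOLLOW(rest) = { (, +, =, ] }.
In program : body decl: decl is at the end, add FOLLOW(program) = { ( }.
In program : rest decl: decl is at the end, add FOLLOW(program) = { ( }.
Union: FOLLOW(decl) = { (, +, =, ] }.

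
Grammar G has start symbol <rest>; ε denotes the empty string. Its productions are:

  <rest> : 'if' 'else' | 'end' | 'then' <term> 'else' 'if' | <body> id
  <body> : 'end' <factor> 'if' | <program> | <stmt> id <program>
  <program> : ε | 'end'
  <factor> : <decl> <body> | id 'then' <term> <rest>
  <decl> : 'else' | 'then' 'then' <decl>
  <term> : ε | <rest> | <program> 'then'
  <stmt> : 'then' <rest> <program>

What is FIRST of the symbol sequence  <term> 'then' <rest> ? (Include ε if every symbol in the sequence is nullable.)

Add FIRST(<term>)\{ε} = { 'end', 'if', 'then', id }; <term> is nullable, continue.
'then' is a terminal; add {'then'} and stop.

{ 'end', 'if', 'then', id }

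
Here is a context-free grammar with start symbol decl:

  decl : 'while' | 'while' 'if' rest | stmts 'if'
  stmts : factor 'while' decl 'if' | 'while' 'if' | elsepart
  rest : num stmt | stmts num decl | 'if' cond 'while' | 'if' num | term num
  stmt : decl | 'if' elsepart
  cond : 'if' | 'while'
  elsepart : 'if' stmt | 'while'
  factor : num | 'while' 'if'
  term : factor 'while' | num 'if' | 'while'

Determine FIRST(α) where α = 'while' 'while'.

{ 'while' }

'while' is a terminal; add {'while'} and stop.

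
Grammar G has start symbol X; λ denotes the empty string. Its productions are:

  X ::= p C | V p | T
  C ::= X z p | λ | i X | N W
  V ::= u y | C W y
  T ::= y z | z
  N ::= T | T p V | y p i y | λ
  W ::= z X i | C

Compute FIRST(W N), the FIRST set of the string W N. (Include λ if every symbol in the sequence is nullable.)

{ i, p, u, y, z, λ }

Add FIRST(W)\{λ} = { i, p, u, y, z }; W is nullable, continue.
Add FIRST(N)\{λ} = { y, z }; N is nullable, continue.
Every symbol is nullable, so include λ.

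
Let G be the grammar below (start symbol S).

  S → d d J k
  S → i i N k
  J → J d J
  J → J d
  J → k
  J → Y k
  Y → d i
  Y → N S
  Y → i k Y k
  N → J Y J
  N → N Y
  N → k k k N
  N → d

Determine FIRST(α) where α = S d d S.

Add FIRST(S) = { d, i }; S is not nullable, stop.

{ d, i }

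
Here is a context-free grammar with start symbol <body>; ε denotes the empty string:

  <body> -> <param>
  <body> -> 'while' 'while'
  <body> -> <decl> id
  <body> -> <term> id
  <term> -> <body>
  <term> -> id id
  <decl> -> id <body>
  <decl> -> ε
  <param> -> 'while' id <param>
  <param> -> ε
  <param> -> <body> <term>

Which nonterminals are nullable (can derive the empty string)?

Directly nullable (have an ε-production): <decl>, <param>.
<body> -> <param> with every symbol nullable, so <body> is nullable.
<term> -> <body> with every symbol nullable, so <term> is nullable.

{ <body>, <decl>, <param>, <term> }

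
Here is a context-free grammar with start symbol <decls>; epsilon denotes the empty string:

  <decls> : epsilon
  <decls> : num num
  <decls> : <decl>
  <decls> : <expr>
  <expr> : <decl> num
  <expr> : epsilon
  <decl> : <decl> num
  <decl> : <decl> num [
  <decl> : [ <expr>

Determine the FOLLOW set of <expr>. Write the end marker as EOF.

{ EOF, num }

In <decls> : <expr>: <expr> is at the end, add FOLLOW(<decls>) = { EOF }.
In <decl> : [ <expr>: <expr> is at the end, add FOLLOW(<decl>) = { EOF, num }.
Union: FOLLOW(<expr>) = { EOF, num }.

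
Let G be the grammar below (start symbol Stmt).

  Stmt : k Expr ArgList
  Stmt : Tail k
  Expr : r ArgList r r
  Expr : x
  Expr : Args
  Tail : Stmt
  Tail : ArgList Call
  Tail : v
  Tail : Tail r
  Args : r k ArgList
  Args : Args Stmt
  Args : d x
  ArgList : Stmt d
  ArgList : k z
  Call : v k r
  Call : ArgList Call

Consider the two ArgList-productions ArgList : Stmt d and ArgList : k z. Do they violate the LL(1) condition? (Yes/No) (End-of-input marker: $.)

Yes

FIRST(Stmt d) = { k, v } and FIRST(k z) = { k }.
Both contain k, so the two alternatives are not disjoint — LL(1) conflict.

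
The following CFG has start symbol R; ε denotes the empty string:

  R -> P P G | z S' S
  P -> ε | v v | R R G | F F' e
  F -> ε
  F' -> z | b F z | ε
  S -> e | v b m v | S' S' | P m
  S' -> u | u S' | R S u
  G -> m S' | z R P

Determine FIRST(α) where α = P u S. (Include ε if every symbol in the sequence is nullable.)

{ b, e, m, u, v, z }

Add FIRST(P)\{ε} = { b, e, m, v, z }; P is nullable, continue.
u is a terminal; add {u} and stop.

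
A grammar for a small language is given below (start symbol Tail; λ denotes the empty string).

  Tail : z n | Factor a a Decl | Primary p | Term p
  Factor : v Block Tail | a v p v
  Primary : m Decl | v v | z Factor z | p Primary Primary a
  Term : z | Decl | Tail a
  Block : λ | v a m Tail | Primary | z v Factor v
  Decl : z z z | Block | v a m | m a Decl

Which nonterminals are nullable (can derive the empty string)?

Directly nullable (have an λ-production): Block.
Decl : Block with every symbol nullable, so Decl is nullable.
Term : Decl with every symbol nullable, so Term is nullable.
No other nonterminal has a production whose RHS symbols are all nullable.

{ Block, Decl, Term }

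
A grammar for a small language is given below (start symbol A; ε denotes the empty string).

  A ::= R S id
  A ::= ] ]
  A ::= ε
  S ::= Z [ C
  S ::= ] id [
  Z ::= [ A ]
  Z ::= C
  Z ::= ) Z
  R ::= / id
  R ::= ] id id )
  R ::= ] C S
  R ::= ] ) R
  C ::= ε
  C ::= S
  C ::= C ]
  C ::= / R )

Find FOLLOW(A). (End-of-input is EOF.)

{ EOF, ] }

A is the start symbol, so EOF ∈ FOLLOW(A).
In Z ::= [ A ]: add FIRST(]) = { ] }.
Union: FOLLOW(A) = { EOF, ] }.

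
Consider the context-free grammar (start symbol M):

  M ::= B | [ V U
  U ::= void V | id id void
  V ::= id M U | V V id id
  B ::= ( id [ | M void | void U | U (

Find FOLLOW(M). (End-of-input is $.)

{ $, id, void }

M is the start symbol, so $ ∈ FOLLOW(M).
In V ::= id M U: add FIRST(U) = { id, void }.
In B ::= M void: add FIRST(void) = { void }.
Union: FOLLOW(M) = { $, id, void }.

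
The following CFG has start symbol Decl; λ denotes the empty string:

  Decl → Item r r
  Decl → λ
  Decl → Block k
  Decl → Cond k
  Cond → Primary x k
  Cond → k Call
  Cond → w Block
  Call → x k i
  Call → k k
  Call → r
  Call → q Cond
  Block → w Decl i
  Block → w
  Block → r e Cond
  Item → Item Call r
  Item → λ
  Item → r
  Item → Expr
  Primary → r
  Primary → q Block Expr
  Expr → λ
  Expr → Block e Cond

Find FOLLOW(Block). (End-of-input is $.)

In Decl → Block k: add FIRST(k) = { k }.
In Cond → w Block: Block is at the end, add FOLLOW(Cond) = { e, k, q, r, w, x }.
In Primary → q Block Expr: add FIRST(Expr)\{λ} = { r, w }.
  Since Expr is nullable, also add FOLLOW(Primary) = { x }.
In Expr → Block e Cond: add FIRST(e Cond) = { e }.
Union: FOLLOW(Block) = { e, k, q, r, w, x }.

{ e, k, q, r, w, x }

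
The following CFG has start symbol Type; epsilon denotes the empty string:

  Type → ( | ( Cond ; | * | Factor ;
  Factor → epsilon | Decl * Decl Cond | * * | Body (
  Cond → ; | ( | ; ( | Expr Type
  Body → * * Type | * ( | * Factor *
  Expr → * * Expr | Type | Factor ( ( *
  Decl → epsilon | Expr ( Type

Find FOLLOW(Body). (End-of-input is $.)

In Factor → Body (: add FIRST(() = { ( }.
Union: FOLLOW(Body) = { ( }.

{ ( }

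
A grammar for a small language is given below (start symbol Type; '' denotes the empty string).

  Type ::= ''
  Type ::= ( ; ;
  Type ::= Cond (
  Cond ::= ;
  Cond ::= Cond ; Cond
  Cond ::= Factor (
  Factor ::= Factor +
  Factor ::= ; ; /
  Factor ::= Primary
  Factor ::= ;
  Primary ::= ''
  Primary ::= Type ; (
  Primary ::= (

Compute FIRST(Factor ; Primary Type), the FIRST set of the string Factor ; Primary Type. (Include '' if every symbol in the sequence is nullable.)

{ (, +, ; }

Add FIRST(Factor)\{''} = { (, +, ; }; Factor is nullable, continue.
; is a terminal; add {;} and stop.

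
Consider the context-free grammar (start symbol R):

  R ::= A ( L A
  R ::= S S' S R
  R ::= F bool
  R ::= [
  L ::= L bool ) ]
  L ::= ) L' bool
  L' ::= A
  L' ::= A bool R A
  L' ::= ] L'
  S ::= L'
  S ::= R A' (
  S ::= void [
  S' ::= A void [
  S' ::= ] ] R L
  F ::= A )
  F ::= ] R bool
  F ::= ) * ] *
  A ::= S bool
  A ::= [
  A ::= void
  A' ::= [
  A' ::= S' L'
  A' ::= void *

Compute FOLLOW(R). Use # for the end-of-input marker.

{ #, ), [, ], bool, void }

R is the start symbol, so # ∈ FOLLOW(R).
In R ::= S S' S R: R is at the end, add FOLLOW(R) = { #, ), [, ], bool, void }.
In L' ::= A bool R A: add FIRST(A) = { ), [, ], void }.
In S ::= R A' (: add FIRST(A' () = { ), [, ], void }.
In S' ::= ] ] R L: add FIRST(L) = { ) }.
In F ::= ] R bool: add FIRST(bool) = { bool }.
Union: FOLLOW(R) = { #, ), [, ], bool, void }.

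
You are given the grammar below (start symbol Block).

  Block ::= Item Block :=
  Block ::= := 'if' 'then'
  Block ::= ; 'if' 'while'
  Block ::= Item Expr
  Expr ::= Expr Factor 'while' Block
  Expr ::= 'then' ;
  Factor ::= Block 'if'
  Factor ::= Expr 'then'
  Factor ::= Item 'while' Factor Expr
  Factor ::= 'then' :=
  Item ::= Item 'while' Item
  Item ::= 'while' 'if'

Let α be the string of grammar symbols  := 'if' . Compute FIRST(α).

{ := }

:= is a terminal; add {:=} and stop.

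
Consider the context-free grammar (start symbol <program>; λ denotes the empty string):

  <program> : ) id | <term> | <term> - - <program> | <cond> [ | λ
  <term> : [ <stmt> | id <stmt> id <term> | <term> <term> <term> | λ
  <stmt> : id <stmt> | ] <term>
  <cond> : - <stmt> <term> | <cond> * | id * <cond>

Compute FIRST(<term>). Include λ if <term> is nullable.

<term> : [ <stmt> contributes {[}.
<term> : id <stmt> id <term> contributes {id}.
From <term> : <term> <term> <term>: <term>, <term>, <term> nullable, take FIRST(<term>) ∪ FIRST(<term>) ∪ FIRST(<term>) = { [, id }; also λ since the whole RHS is nullable.
<term> : λ contributes λ.
Union: FIRST(<term>) = { [, id, λ }.

{ [, id, λ }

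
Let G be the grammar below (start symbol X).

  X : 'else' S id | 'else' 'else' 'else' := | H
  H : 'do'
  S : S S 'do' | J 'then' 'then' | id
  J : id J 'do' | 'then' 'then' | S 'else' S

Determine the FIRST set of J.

J : id J 'do' contributes {id}.
J : 'then' 'then' contributes {'then'}.
From J : S 'else' S: add FIRST(S) = { 'then', id }.
Union: FIRST(J) = { 'then', id }.

{ 'then', id }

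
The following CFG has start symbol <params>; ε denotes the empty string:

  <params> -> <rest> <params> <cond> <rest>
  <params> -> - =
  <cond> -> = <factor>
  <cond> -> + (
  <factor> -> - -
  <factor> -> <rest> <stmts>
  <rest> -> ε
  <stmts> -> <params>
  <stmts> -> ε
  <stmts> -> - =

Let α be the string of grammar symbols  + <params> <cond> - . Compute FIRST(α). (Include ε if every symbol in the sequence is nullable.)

+ is a terminal; add {+} and stop.

{ + }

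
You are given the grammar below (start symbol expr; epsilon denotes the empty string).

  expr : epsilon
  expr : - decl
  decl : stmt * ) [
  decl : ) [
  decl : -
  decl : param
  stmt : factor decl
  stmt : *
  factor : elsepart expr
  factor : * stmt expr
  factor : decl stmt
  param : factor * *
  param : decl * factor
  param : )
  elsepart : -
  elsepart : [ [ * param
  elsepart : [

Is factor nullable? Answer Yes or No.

No

Nullable nonterminals: expr.
No production of factor has an RHS whose symbols are all nullable, so factor is not nullable.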